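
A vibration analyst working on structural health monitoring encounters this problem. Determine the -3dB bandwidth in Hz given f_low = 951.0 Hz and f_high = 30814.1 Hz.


Bandwidth is the difference of -3dB frequencies:
BW = f_high - f_low
   = 30814.1 - 951.0
   = 29863.1 Hz

29863.1 Hz


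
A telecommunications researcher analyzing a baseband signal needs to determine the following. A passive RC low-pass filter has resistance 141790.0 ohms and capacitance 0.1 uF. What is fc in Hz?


Cutoff frequency of a first-order RC filter:
fc = 1 / (2 * pi * R * C)
C = 0.1 uF = 1e-07 F
fc = 1 / (2 * pi * 141790.0 * 1e-07)
   = 1 / 0.089089284470499
   = 11.224694 Hz

11.224694 Hz


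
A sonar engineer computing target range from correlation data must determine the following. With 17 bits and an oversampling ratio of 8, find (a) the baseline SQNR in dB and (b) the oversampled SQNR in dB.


Step 1 — baseline SQNR at Nyquist:
SQNR_base = 6.02*N + 1.76
          = 6.02*17 + 1.76
          = 104.1 dB

Step 2 — oversampling processing gain:
G = 10*log10(OSR) = 10*log10(8) = 9.03 dB

Step 3 — total:
SQNR_total = 104.1 + 9.03 = 113.13 dB

Base SQNR = 104.1 dB; oversampled SQNR = 113.13 dB


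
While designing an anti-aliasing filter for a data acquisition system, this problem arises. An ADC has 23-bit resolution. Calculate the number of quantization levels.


Number of quantization levels = 2^N
= 2^23
= 8388608

8388608


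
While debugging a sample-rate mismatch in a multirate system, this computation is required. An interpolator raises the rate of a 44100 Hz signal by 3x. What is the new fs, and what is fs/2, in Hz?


Step 1 — output sample rate after interpolation by L:
fs_out = L * fs_in = 3 * 44100 = 132300 Hz

Step 2 — Nyquist frequency of the output stream:
f_Nyq = fs_out / 2 = 132300 / 2 = 66150.0 Hz

fs_out = 132300 Hz; f_Nyquist = 66150.0 Hz


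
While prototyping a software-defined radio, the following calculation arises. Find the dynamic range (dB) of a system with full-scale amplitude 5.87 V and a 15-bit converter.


Dynamic range from full-scale to LSB:
V_min = V_max / 2^bits = 5.87 / 2^15
DR = 20 * log10(V_max / V_min)
   = 20 * log10(2^15)
   = 20 * 15 * log10(2)
   = 90.31 dB

90.31 dB


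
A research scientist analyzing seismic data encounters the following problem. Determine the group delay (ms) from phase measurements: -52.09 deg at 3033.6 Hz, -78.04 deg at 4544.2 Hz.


Group delay from phase difference:
tau = -d(phi)/d(omega)
d(phi) = -25.95 deg = -0.452913 rad
d(omega) = 2*pi*(4544.2 - 3033.6) = 9491.3797 rad/s
tau = -(-0.452913) / 9491.3797
    = 0.0477 ms

0.0477 ms


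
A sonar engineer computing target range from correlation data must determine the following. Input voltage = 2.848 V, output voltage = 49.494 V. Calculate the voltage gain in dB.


Voltage gain in dB:
G = 20 * log10(Vout / Vin)
  = 20 * log10(49.494 / 2.848)
  = 20 * log10(17.378511)
  = 20 * 1.240013
  = 24.8 dB

24.8 dB


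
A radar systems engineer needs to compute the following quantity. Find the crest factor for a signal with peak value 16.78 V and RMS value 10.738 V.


Crest factor is the ratio of peak to RMS:
CF = V_peak / V_rms
   = 16.78 / 10.738
   = 1.5627

1.5627


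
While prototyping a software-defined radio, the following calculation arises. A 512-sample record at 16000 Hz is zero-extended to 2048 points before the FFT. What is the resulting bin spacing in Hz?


Frequency resolution after zero-padding:
N_padded = 512 * 4 = 2048
df = fs / N_padded
   = 16000 / 2048
   = 7.8125 Hz

7.8125 Hz


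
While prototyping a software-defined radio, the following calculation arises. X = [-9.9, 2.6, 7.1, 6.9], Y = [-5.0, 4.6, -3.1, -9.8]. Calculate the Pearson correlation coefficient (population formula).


Pearson correlation coefficient (population):
r = cov(X,Y) / (std(X) * std(Y))
Mean X = 1.675, Mean Y = -3.325
Cov(X,Y) = -1.473125
Std(X) = 6.920396, Std(Y) = 5.18622
r = -0.041

-0.041


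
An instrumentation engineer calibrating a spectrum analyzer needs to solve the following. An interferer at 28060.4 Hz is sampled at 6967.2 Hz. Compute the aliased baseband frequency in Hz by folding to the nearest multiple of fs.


Compute the nearest integer multiple of fs to the signal:
n = round(28060.4 / 6967.2) = 4
f_alias = |28060.4 - 4 * 6967.2|
        = |28060.4 - 27868.8|
        = 191.6 Hz

191.6


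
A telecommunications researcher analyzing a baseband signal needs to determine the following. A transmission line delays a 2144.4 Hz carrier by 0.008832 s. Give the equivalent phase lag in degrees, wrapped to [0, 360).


Phase shift from frequency and time delay:
phi = 360 * f * t_delay
    = 360 * 2144.4 * 0.008832
    = 6818.16 degrees
    mod 360 = 338.16 degrees

338.16 degrees


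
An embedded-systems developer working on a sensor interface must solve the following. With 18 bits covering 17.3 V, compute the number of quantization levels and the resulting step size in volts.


Step 1 — number of quantization levels:
L = 2^N = 2^18 = 262144

Step 2 — LSB step size:
delta = Vfs / L
      = 17.3 / 262144
      = 6.599e-05 V

Levels = 262144; step size = 6.599e-05 V


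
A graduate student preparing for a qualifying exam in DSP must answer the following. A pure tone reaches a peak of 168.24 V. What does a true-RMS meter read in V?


RMS voltage for a sinusoidal waveform:
V_rms = V_peak / sqrt(2)
      = 168.24 / 1.414214
      = 118.964 V

118.964 V


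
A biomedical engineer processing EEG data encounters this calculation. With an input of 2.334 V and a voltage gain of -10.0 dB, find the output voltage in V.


Output voltage from dB gain:
V_out = V_in * 10^(gain_dB / 20)
      = 2.334 * 10^(-10.0 / 20)
      = 2.334 * 0.316228
      = 0.7381 V

0.7381 V


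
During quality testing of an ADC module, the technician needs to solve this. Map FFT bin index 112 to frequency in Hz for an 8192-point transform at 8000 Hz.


Frequency of DFT bin k:
f_k = k * fs / N
    = 112 * 8000 / 8192
    = 896000 / 8192
    = 109.375 Hz

109.375 Hz


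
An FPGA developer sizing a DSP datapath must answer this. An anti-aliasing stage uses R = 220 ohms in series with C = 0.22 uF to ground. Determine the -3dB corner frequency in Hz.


Cutoff frequency of a first-order RC filter:
fc = 1 / (2 * pi * R * C)
C = 0.22 uF = 2.2e-07 F
fc = 1 / (2 * pi * 220 * 2.2e-07)
   = 1 / 0.00030410616886749
   = 3288.32527 Hz

3288.32527 Hz


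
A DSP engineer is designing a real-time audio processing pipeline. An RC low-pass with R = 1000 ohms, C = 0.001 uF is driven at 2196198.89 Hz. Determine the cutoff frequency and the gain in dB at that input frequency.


Step 1 — cutoff frequency:
fc = 1 / (2*pi*R*C)
C = 0.001 uF = 1e-09 F
fc = 1 / (2*pi*1000*1e-09)
   = 159154.943 Hz

Step 2 — magnitude at f = 2196198.89 Hz:
|H(f)| = 1 / sqrt(1 + (f/fc)^2)
f/fc = 2196198.89 / 159154.943 = 13.799125
|H| = 1 / sqrt(1 + 190.415851) = 0.0722788
|H|_dB = 20*log10(0.0722788) = -22.82 dB

fc = 159154.943 Hz; |H(2196198.89 Hz)| = -22.82 dB


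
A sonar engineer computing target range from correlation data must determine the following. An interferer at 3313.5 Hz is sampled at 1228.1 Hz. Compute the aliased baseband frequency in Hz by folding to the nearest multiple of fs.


Compute the nearest integer multiple of fs to the signal:
n = round(3313.5 / 1228.1) = 3
f_alias = |3313.5 - 3 * 1228.1|
        = |3313.5 - 3684.3|
        = 370.8 Hz

370.8


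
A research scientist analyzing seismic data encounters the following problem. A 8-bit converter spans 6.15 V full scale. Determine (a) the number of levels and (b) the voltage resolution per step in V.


Step 1 — number of quantization levels:
L = 2^N = 2^8 = 256

Step 2 — LSB step size:
delta = Vfs / L
      = 6.15 / 256
      = 0.02402344 V

Levels = 256; step size = 0.02402344 V


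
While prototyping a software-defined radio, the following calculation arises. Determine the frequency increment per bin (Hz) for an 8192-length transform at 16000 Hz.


DFT frequency resolution:
df = fs / N
   = 16000 / 8192
   = 1.9531 Hz

1.9531 Hz


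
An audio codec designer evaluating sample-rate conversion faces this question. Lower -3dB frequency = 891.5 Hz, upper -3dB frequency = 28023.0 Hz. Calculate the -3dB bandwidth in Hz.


Bandwidth is the difference of -3dB frequencies:
BW = f_high - f_low
   = 28023.0 - 891.5
   = 27131.5 Hz

27131.5 Hz


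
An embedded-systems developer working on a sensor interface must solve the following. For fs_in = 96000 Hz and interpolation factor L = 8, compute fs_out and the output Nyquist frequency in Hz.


Step 1 — output sample rate after interpolation by L:
fs_out = L * fs_in = 8 * 96000 = 768000 Hz

Step 2 — Nyquist frequency of the output stream:
f_Nyq = fs_out / 2 = 768000 / 2 = 384000.0 Hz

fs_out = 768000 Hz; f_Nyquist = 384000.0 Hz


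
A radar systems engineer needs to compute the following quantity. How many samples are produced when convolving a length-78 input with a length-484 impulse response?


Linear convolution output length:
L = N + M - 1
  = 78 + 484 - 1
  = 561 samples

561


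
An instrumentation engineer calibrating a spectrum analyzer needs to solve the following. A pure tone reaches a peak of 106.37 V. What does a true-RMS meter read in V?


RMS voltage for a sinusoidal waveform:
V_rms = V_peak / sqrt(2)
      = 106.37 / 1.414214
      = 75.215 V

75.215 V


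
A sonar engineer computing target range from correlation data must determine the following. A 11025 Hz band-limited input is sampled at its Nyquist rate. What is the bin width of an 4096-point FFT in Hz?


Step 1 — Nyquist sampling rate:
fs = 2 * fmax = 2 * 11025 = 22050 Hz

Step 2 — DFT bin spacing:
df = fs / N = 22050 / 4096 = 5.3833 Hz

5.3833 Hz


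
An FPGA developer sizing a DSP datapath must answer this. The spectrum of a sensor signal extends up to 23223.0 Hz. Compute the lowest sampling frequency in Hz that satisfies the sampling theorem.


The Nyquist rate is twice the maximum frequency component.
fs_min = 2 * fmax
      = 2 * 23223.0
      = 46446.0 Hz

46446.0


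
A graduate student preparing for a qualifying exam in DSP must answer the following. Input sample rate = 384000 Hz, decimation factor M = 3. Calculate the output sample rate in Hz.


Decimation reduces the sample rate:
fs_out = fs_in / M
       = 384000 / 3
       = 128000.0 Hz

128000.0 Hz


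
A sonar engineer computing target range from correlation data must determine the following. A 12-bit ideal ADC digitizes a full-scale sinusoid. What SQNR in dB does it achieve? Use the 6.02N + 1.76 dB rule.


Theoretical SNR for a full-scale sinusoid:
SNR = 6.02 * N + 1.76
    = 6.02 * 12 + 1.76
    = 72.24 + 1.76
    = 74.0 dB

74.0 dB


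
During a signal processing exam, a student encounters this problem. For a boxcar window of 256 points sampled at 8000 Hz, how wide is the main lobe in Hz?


Main lobe width for a rectangular window:
Width = 2 * fs / N
      = 2 * 8000 / 256
      = 16000 / 256
      = 62.5 Hz

62.5 Hz


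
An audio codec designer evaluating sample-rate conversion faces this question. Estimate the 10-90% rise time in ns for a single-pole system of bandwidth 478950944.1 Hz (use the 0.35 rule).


Rise time from bandwidth relationship:
tr = 0.35 / BW
   = 0.35 / 478950944.1
   = 7.307637751e-10 s
   = 0.7308 ns

0.7308 ns


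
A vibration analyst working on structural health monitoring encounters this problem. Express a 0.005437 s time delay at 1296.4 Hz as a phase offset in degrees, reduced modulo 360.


Phase shift from frequency and time delay:
phi = 360 * f * t_delay
    = 360 * 1296.4 * 0.005437
    = 2537.47 degrees
    mod 360 = 17.47 degrees

17.47 degrees


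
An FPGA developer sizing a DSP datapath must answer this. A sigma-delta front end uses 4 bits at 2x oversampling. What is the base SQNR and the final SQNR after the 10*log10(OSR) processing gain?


Step 1 — baseline SQNR at Nyquist:
SQNR_base = 6.02*N + 1.76
          = 6.02*4 + 1.76
          = 25.84 dB

Step 2 — oversampling processing gain:
G = 10*log10(OSR) = 10*log10(2) = 3.01 dB

Step 3 — total:
SQNR_total = 25.84 + 3.01 = 28.85 dB

Base SQNR = 25.84 dB; oversampled SQNR = 28.85 dB


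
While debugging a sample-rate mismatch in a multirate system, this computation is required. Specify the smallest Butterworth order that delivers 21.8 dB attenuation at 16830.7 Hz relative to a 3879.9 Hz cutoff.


Butterworth filter order formula:
n = log10(10^(A/10) - 1) / (2 * log10(f_stop/f_pass))
10^(21.8/10) - 1 = 150.3561
f_stop/f_pass = 16830.7 / 3879.9 = 4.3379
n = 1.7081 -> ceil = 2

2


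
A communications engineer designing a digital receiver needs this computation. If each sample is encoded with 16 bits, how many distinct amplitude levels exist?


Number of quantization levels = 2^N
= 2^16
= 65536

65536


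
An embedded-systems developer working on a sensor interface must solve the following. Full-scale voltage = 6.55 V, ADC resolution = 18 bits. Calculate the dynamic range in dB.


Dynamic range from full-scale to LSB:
V_min = V_max / 2^bits = 6.55 / 2^18
DR = 20 * log10(V_max / V_min)
   = 20 * log10(2^18)
   = 20 * 18 * log10(2)
   = 108.37 dB

108.37 dB


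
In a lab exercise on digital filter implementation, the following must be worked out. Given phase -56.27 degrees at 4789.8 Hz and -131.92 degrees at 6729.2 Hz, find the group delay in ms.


Group delay from phase difference:
tau = -d(phi)/d(omega)
d(phi) = -75.65 deg = -1.320342 rad
d(omega) = 2*pi*(6729.2 - 4789.8) = 12185.6096 rad/s
tau = -(-1.320342) / 12185.6096
    = 0.1084 ms

0.1084 ms


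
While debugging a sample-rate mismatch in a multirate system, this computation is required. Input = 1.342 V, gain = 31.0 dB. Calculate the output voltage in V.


Output voltage from dB gain:
V_out = V_in * 10^(gain_dB / 20)
      = 1.342 * 10^(31.0 / 20)
      = 1.342 * 35.481339
      = 47.616 V

47.616 V


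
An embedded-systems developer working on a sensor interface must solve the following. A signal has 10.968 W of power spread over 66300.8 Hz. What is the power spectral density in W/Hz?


Power spectral density:
PSD = P / BW
    = 10.968 / 66300.8
    = 0.00016543 W/Hz

0.00016543 W/Hz


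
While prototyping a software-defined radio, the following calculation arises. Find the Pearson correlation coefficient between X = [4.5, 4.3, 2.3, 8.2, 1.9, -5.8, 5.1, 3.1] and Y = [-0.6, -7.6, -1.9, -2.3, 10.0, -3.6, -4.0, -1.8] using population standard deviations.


Pearson correlation coefficient (population):
r = cov(X,Y) / (std(X) * std(Y))
Mean X = 2.95, Mean Y = -1.475
Cov(X,Y) = -1.2375
Std(X) = 3.783517, Std(Y) = 4.767271
r = -0.0686

-0.0686


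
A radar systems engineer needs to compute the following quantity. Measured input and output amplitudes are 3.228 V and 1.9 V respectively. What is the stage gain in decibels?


Voltage gain in dB:
G = 20 * log10(Vout / Vin)
  = 20 * log10(1.9 / 3.228)
  = 20 * log10(0.5886)
  = 20 * -0.23018
  = -4.6 dB

-4.6 dB


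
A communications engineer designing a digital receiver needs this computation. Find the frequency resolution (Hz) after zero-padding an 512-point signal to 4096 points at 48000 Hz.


Frequency resolution after zero-padding:
N_padded = 512 * 8 = 4096
df = fs / N_padded
   = 48000 / 4096
   = 11.7188 Hz

11.7188 Hz


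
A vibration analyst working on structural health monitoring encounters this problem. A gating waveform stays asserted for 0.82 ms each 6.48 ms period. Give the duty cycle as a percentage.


Duty cycle as a percentage:
DC = (t_on / T) * 100
   = (0.82 / 6.48) * 100
   = 0.126543 * 100
   = 12.65 %

12.65 %


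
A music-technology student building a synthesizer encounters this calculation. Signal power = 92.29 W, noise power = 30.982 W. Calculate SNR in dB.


SNR in decibels:
SNR = 10 * log10(Ps / Pn)
    = 10 * log10(92.29 / 30.982)
    = 10 * log10(2.9788)
    = 10 * 0.474
    = 4.74 dB

4.74 dB


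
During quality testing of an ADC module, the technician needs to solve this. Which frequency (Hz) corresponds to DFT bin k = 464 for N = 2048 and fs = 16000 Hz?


Frequency of DFT bin k:
f_k = k * fs / N
    = 464 * 16000 / 2048
    = 7424000 / 2048
    = 3625.0 Hz

3625.0 Hz


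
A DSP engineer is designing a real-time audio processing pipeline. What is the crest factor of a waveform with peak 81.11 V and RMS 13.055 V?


Crest factor is the ratio of peak to RMS:
CF = V_peak / V_rms
   = 81.11 / 13.055
   = 6.2129

6.2129


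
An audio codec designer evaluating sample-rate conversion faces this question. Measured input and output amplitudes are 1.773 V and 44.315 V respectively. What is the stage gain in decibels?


Voltage gain in dB:
G = 20 * log10(Vout / Vin)
  = 20 * log10(44.315 / 1.773)
  = 20 * log10(24.99436)
  = 20 * 1.397842
  = 27.96 dB

27.96 dB


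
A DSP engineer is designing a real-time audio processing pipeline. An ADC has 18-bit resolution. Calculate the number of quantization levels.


Number of quantization levels = 2^N
= 2^18
= 262144

262144


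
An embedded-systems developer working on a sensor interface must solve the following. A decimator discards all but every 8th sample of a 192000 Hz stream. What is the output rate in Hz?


Decimation reduces the sample rate:
fs_out = fs_in / M
       = 192000 / 8
       = 24000.0 Hz

24000.0 Hz


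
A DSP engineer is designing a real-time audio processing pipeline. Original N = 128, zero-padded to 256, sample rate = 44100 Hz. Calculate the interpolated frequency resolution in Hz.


Frequency resolution after zero-padding:
N_padded = 128 * 2 = 256
df = fs / N_padded
   = 44100 / 256
   = 172.2656 Hz

172.2656 Hz


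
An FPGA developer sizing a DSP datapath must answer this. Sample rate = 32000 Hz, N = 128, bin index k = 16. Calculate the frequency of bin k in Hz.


Frequency of DFT bin k:
f_k = k * fs / N
    = 16 * 32000 / 128
    = 512000 / 128
    = 4000.0 Hz

4000.0 Hz


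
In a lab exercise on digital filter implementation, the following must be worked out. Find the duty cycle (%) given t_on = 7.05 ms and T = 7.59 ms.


Duty cycle as a percentage:
DC = (t_on / T) * 100
   = (7.05 / 7.59) * 100
   = 0.928854 * 100
   = 92.89 %

92.89 %


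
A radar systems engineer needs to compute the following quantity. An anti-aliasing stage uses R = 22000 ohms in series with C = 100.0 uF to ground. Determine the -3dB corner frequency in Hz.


Cutoff frequency of a first-order RC filter:
fc = 1 / (2 * pi * R * C)
C = 100.0 uF = 0.0001 F
fc = 1 / (2 * pi * 22000 * 0.0001)
   = 1 / 13.823007675795
   = 0.072343 Hz

0.072343 Hz


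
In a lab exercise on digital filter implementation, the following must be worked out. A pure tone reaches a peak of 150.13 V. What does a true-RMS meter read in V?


RMS voltage for a sinusoidal waveform:
V_rms = V_peak / sqrt(2)
      = 150.13 / 1.414214
      = 106.158 V

106.158 V


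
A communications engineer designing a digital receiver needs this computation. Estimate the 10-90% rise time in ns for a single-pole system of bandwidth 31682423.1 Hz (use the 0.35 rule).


Rise time from bandwidth relationship:
tr = 0.35 / BW
   = 0.35 / 31682423.1
   = 1.104713484e-08 s
   = 11.0471 ns

11.0471 ns


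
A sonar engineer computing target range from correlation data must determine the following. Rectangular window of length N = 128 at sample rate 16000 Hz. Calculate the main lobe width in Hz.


Main lobe width for a rectangular window:
Width = 2 * fs / N
      = 2 * 16000 / 128
      = 32000 / 128
      = 250.0 Hz

250.0 Hz


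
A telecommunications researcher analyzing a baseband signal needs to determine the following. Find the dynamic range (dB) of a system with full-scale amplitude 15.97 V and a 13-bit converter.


Dynamic range from full-scale to LSB:
V_min = V_max / 2^bits = 15.97 / 2^13
DR = 20 * log10(V_max / V_min)
   = 20 * log10(2^13)
   = 20 * 13 * log10(2)
   = 78.27 dB

78.27 dB


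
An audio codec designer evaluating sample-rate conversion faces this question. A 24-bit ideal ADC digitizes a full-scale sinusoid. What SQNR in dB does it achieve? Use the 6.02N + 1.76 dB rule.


Theoretical SNR for a full-scale sinusoid:
SNR = 6.02 * N + 1.76
    = 6.02 * 24 + 1.76
    = 144.48 + 1.76
    = 146.24 dB

146.24 dB


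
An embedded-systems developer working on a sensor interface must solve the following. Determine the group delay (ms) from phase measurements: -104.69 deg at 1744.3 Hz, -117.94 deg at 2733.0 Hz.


Group delay from phase difference:
tau = -d(phi)/d(omega)
d(phi) = -13.25 deg = -0.231256 rad
d(omega) = 2*pi*(2733.0 - 1744.3) = 6212.1853 rad/s
tau = -(-0.231256) / 6212.1853
    = 0.0372 ms

0.0372 ms


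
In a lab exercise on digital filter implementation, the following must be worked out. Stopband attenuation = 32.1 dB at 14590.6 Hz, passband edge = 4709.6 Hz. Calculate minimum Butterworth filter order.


Butterworth filter order formula:
n = log10(10^(A/10) - 1) / (2 * log10(f_stop/f_pass))
10^(32.1/10) - 1 = 1620.8101
f_stop/f_pass = 14590.6 / 4709.6 = 3.0981
n = 3.268 -> ceil = 4

4


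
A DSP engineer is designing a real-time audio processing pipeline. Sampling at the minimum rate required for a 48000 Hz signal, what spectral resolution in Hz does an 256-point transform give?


Step 1 — Nyquist sampling rate:
fs = 2 * fmax = 2 * 48000 = 96000 Hz

Step 2 — DFT bin spacing:
df = fs / N = 96000 / 256 = 375.0 Hz

375.0 Hz


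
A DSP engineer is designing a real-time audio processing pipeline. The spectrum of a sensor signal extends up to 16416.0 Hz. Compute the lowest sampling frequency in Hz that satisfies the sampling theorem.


The Nyquist rate is twice the maximum frequency component.
fs_min = 2 * fmax
      = 2 * 16416.0
      = 32832.0 Hz

32832.0


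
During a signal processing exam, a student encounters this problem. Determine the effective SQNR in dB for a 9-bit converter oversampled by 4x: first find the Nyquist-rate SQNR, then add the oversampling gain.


Step 1 — baseline SQNR at Nyquist:
SQNR_base = 6.02*N + 1.76
          = 6.02*9 + 1.76
          = 55.94 dB

Step 2 — oversampling processing gain:
G = 10*log10(OSR) = 10*log10(4) = 6.02 dB

Step 3 — total:
SQNR_total = 55.94 + 6.02 = 61.96 dB

Base SQNR = 55.94 dB; oversampled SQNR = 61.96 dB


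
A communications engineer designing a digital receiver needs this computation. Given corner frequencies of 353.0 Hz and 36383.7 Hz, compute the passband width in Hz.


Bandwidth is the difference of -3dB frequencies:
BW = f_high - f_low
   = 36383.7 - 353.0
   = 36030.7 Hz

36030.7 Hz


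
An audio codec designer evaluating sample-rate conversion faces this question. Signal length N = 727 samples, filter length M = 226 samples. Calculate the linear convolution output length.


Linear convolution output length:
L = N + M - 1
  = 727 + 226 - 1
  = 952 samples

952


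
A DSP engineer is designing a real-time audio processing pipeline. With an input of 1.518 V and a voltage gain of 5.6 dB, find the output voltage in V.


Output voltage from dB gain:
V_out = V_in * 10^(gain_dB / 20)
      = 1.518 * 10^(5.6 / 20)
      = 1.518 * 1.905461
      = 2.8925 V

2.8925 V


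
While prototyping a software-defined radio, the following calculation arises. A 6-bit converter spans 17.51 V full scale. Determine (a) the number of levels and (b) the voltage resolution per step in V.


Step 1 — number of quantization levels:
L = 2^N = 2^6 = 64

Step 2 — LSB step size:
delta = Vfs / L
      = 17.51 / 64
      = 0.27359375 V

Levels = 64; step size = 0.27359375 V


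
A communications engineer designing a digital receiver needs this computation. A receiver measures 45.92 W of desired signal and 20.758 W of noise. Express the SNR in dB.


SNR in decibels:
SNR = 10 * log10(Ps / Pn)
    = 10 * log10(45.92 / 20.758)
    = 10 * log10(2.2122)
    = 10 * 0.3448
    = 3.45 dB

3.45 dB


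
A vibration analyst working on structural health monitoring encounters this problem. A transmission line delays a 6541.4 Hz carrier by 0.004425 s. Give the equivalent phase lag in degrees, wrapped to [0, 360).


Phase shift from frequency and time delay:
phi = 360 * f * t_delay
    = 360 * 6541.4 * 0.004425
    = 10420.45 degrees
    mod 360 = 340.45 degrees

340.45 degrees


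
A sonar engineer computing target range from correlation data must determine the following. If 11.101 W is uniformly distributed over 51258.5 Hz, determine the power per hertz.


Power spectral density:
PSD = P / BW
    = 11.101 / 51258.5
    = 0.00021657 W/Hz

0.00021657 W/Hz


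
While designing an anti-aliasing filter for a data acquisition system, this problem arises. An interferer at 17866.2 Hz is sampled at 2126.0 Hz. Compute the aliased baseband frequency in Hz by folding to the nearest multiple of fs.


Compute the nearest integer multiple of fs to the signal:
n = round(17866.2 / 2126.0) = 8
f_alias = |17866.2 - 8 * 2126.0|
        = |17866.2 - 17008.0|
        = 858.2 Hz

858.2


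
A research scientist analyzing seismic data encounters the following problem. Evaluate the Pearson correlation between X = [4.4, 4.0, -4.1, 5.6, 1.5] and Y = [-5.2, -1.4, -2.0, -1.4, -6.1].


Pearson correlation coefficient (population):
r = cov(X,Y) / (std(X) * std(Y))
Mean X = 2.28, Mean Y = -3.22
Cov(X,Y) = -0.1124
Std(X) = 3.457976, Std(Y) = 2.016333
r = -0.0161

-0.0161


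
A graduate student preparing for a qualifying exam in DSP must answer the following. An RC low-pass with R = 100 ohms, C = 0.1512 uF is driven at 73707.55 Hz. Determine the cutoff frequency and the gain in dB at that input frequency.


Step 1 — cutoff frequency:
fc = 1 / (2*pi*R*C)
C = 0.1512 uF = 1.512e-07 F
fc = 1 / (2*pi*100*1.512e-07)
   = 10526.121 Hz

Step 2 — magnitude at f = 73707.55 Hz:
|H(f)| = 1 / sqrt(1 + (f/fc)^2)
f/fc = 73707.55 / 10526.121 = 7.002347
|H| = 1 / sqrt(1 + 49.032864) = 0.1413749
|H|_dB = 20*log10(0.1413749) = -16.99 dB

fc = 10526.121 Hz; |H(73707.55 Hz)| = -16.99 dB


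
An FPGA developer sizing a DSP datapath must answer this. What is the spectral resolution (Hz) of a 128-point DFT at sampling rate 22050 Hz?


DFT frequency resolution:
df = fs / N
   = 22050 / 128
   = 172.2656 Hz

172.2656 Hz


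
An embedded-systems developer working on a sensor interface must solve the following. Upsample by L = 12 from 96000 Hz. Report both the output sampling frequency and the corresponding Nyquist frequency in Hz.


Step 1 — output sample rate after interpolation by L:
fs_out = L * fs_in = 12 * 96000 = 1152000 Hz

Step 2 — Nyquist frequency of the output stream:
f_Nyq = fs_out / 2 = 1152000 / 2 = 576000.0 Hz

fs_out = 1152000 Hz; f_Nyquist = 576000.0 Hz


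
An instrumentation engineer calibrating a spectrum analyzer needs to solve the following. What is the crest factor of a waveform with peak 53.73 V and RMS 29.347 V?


Crest factor is the ratio of peak to RMS:
CF = V_peak / V_rms
   = 53.73 / 29.347
   = 1.8309

1.8309


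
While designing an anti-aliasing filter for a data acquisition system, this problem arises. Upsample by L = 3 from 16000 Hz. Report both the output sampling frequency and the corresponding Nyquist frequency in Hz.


Step 1 — output sample rate after interpolation by L:
fs_out = L * fs_in = 3 * 16000 = 48000 Hz

Step 2 — Nyquist frequency of the output stream:
f_Nyq = fs_out / 2 = 48000 / 2 = 24000.0 Hz

fs_out = 48000 Hz; f_Nyquist = 24000.0 Hz


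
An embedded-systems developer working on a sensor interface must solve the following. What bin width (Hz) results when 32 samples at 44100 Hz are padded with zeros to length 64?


Frequency resolution after zero-padding:
N_padded = 32 * 2 = 64
df = fs / N_padded
   = 44100 / 64
   = 689.0625 Hz

689.0625 Hz


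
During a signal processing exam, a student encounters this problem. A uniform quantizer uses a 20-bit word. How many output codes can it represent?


Number of quantization levels = 2^N
= 2^20
= 1048576

1048576


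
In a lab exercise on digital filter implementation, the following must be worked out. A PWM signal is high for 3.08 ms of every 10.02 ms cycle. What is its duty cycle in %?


Duty cycle as a percentage:
DC = (t_on / T) * 100
   = (3.08 / 10.02) * 100
   = 0.307385 * 100
   = 30.74 %

30.74 %


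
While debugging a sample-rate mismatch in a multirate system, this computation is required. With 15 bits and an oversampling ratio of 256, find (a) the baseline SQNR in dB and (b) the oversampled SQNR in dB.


Step 1 — baseline SQNR at Nyquist:
SQNR_base = 6.02*N + 1.76
          = 6.02*15 + 1.76
          = 92.06 dB

Step 2 — oversampling processing gain:
G = 10*log10(OSR) = 10*log10(256) = 24.08 dB

Step 3 — total:
SQNR_total = 92.06 + 24.08 = 116.14 dB

Base SQNR = 92.06 dB; oversampled SQNR = 116.14 dB


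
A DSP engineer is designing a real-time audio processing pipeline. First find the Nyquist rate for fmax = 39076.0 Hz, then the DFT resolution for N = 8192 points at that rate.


Step 1 — Nyquist sampling rate:
fs = 2 * fmax = 2 * 39076.0 = 78152.0 Hz

Step 2 — DFT bin spacing:
df = fs / N = 78152.0 / 8192 = 9.54 Hz

9.54 Hz


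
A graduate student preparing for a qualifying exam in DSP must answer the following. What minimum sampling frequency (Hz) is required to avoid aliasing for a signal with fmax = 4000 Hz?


The Nyquist rate is twice the maximum frequency component.
fs_min = 2 * fmax
      = 2 * 4000
      = 8000 Hz

8000


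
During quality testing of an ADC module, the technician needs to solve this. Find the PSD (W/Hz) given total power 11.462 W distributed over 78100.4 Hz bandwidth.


Power spectral density:
PSD = P / BW
    = 11.462 / 78100.4
    = 0.00014676 W/Hz

0.00014676 W/Hz


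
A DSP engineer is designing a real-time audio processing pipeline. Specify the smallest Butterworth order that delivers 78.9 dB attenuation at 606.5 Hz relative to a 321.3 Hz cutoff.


Butterworth filter order formula:
n = log10(10^(A/10) - 1) / (2 * log10(f_stop/f_pass))
10^(78.9/10) - 1 = 77624710.6629
f_stop/f_pass = 606.5 / 321.3 = 1.8876
n = 14.2976 -> ceil = 15

15


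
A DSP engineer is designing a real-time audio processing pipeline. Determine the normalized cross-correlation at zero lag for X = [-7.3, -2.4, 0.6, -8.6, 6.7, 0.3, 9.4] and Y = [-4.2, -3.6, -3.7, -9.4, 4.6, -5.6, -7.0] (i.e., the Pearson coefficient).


Pearson correlation coefficient (population):
r = cov(X,Y) / (std(X) * std(Y))
Mean X = -0.1857, Mean Y = -4.1286
Cov(X,Y) = 10.841837
Std(X) = 6.169841, Std(Y) = 4.050649
r = 0.4338

0.4338


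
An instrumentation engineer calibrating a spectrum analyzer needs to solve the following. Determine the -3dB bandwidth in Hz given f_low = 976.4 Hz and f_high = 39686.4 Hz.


Bandwidth is the difference of -3dB frequencies:
BW = f_high - f_low
   = 39686.4 - 976.4
   = 38710.0 Hz

38710.0 Hz


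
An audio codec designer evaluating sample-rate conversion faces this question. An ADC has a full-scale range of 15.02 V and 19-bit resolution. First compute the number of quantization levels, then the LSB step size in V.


Step 1 — number of quantization levels:
L = 2^N = 2^19 = 524288

Step 2 — LSB step size:
delta = Vfs / L
      = 15.02 / 524288
      = 2.865e-05 V

Levels = 524288; step size = 2.865e-05 V


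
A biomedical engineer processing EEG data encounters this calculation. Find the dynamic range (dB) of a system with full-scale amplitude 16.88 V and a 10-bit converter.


Dynamic range from full-scale to LSB:
V_min = V_max / 2^bits = 16.88 / 2^10
DR = 20 * log10(V_max / V_min)
   = 20 * log10(2^10)
   = 20 * 10 * log10(2)
   = 60.21 dB

60.21 dB


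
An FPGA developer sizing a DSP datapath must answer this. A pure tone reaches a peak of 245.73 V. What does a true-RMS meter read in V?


RMS voltage for a sinusoidal waveform:
V_rms = V_peak / sqrt(2)
      = 245.73 / 1.414214
      = 173.757 V

173.757 V


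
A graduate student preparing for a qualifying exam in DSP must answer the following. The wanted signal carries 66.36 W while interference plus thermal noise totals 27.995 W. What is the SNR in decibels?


SNR in decibels:
SNR = 10 * log10(Ps / Pn)
    = 10 * log10(66.36 / 27.995)
    = 10 * log10(2.3704)
    = 10 * 0.3748
    = 3.75 dB

3.75 dB


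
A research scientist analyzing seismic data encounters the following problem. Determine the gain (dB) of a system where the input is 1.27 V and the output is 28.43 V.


Voltage gain in dB:
G = 20 * log10(Vout / Vin)
  = 20 * log10(28.43 / 1.27)
  = 20 * log10(22.385827)
  = 20 * 1.349973
  = 27.0 dB

27.0 dB


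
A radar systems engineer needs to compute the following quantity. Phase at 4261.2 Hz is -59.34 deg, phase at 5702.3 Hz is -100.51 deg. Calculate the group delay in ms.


Group delay from phase difference:
tau = -d(phi)/d(omega)
d(phi) = -41.17 deg = -0.718552 rad
d(omega) = 2*pi*(5702.3 - 4261.2) = 9054.6983 rad/s
tau = -(-0.718552) / 9054.6983
    = 0.0794 ms

0.0794 ms


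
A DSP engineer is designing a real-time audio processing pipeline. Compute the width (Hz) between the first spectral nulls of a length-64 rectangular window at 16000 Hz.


Main lobe width for a rectangular window:
Width = 2 * fs / N
      = 2 * 16000 / 64
      = 32000 / 64
      = 500.0 Hz

500.0 Hz


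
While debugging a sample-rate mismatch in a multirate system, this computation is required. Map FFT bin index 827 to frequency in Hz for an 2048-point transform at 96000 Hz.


Frequency of DFT bin k:
f_k = k * fs / N
    = 827 * 96000 / 2048
    = 79392000 / 2048
    = 38765.625 Hz

38765.625 Hz


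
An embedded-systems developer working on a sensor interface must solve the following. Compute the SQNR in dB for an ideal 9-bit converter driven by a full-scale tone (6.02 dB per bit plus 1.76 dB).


Theoretical SNR for a full-scale sinusoid:
SNR = 6.02 * N + 1.76
    = 6.02 * 9 + 1.76
    = 54.18 + 1.76
    = 55.94 dB

55.94 dB


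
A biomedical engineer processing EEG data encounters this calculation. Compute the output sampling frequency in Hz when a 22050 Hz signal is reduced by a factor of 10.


Decimation reduces the sample rate:
fs_out = fs_in / M
       = 22050 / 10
       = 2205.0 Hz

2205.0 Hz


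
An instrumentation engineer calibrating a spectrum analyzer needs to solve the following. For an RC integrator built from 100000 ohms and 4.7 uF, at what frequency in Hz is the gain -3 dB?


Cutoff frequency of a first-order RC filter:
fc = 1 / (2 * pi * R * C)
C = 4.7 uF = 4.7e-06 F
fc = 1 / (2 * pi * 100000 * 4.7e-06)
   = 1 / 2.9530970943744
   = 0.338628 Hz

0.338628 Hz


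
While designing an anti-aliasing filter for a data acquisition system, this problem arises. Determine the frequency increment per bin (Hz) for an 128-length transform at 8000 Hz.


DFT frequency resolution:
df = fs / N
   = 8000 / 128
   = 62.5 Hz

62.5 Hz


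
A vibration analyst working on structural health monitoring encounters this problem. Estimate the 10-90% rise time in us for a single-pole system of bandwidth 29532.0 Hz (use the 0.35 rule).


Rise time from bandwidth relationship:
tr = 0.35 / BW
   = 0.35 / 29532.0
   = 1.185155086e-05 s
   = 11.8516 us

11.8516 us


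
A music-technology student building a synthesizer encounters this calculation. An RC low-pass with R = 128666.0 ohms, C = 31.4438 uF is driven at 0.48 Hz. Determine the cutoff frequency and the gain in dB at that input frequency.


Step 1 — cutoff frequency:
fc = 1 / (2*pi*R*C)
C = 31.4438 uF = 3.14438e-05 F
fc = 1 / (2*pi*128666.0*3.14438e-05)
   = 0.0393388 Hz

Step 2 — magnitude at f = 0.48 Hz:
|H(f)| = 1 / sqrt(1 + (f/fc)^2)
f/fc = 0.48 / 0.0393388 = 12.201694
|H| = 1 / sqrt(1 + 148.881336) = 0.081682
|H|_dB = 20*log10(0.081682) = -21.76 dB

fc = 0.0393388 Hz; |H(0.48 Hz)| = -21.76 dB


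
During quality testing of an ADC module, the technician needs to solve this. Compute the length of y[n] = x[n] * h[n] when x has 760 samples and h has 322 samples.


Linear convolution output length:
L = N + M - 1
  = 760 + 322 - 1
  = 1081 samples

1081


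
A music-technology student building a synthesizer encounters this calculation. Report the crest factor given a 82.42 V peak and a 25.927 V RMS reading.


Crest factor is the ratio of peak to RMS:
CF = V_peak / V_rms
   = 82.42 / 25.927
   = 3.1789

3.1789


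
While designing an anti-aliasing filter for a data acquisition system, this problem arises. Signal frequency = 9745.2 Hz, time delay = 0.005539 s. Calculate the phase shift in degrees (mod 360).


Phase shift from frequency and time delay:
phi = 360 * f * t_delay
    = 360 * 9745.2 * 0.005539
    = 19432.32 degrees
    mod 360 = 352.32 degrees

352.32 degrees


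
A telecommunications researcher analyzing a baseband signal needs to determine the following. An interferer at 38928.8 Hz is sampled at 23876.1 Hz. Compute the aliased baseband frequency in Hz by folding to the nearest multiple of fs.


Compute the nearest integer multiple of fs to the signal:
n = round(38928.8 / 23876.1) = 2
f_alias = |38928.8 - 2 * 23876.1|
        = |38928.8 - 47752.2|
        = 8823.4 Hz

8823.4


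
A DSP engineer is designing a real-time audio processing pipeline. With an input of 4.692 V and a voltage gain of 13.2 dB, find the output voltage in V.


Output voltage from dB gain:
V_out = V_in * 10^(gain_dB / 20)
      = 4.692 * 10^(13.2 / 20)
      = 4.692 * 4.570882
      = 21.4466 V

21.4466 V


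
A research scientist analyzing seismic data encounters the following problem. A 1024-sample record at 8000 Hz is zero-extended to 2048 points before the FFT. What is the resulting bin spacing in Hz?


Frequency resolution after zero-padding:
N_padded = 1024 * 2 = 2048
df = fs / N_padded
   = 8000 / 2048
   = 3.9062 Hz

3.9062 Hz


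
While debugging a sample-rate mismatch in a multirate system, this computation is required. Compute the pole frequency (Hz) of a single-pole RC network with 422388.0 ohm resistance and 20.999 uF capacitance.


Cutoff frequency of a first-order RC filter:
fc = 1 / (2 * pi * R * C)
C = 20.999 uF = 2.0999e-05 F
fc = 1 / (2 * pi * 422388.0 * 2.0999e-05)
   = 1 / 55.730129644033
   = 0.017944 Hz

0.017944 Hz


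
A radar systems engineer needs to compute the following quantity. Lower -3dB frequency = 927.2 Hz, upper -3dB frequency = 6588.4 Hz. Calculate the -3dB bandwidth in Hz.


Bandwidth is the difference of -3dB frequencies:
BW = f_high - f_low
   = 6588.4 - 927.2
   = 5661.2 Hz

5661.2 Hz


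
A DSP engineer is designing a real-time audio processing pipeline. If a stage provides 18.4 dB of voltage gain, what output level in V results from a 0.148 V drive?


Output voltage from dB gain:
V_out = V_in * 10^(gain_dB / 20)
      = 0.148 * 10^(18.4 / 20)
      = 0.148 * 8.317638
      = 1.231 V

1.231 V


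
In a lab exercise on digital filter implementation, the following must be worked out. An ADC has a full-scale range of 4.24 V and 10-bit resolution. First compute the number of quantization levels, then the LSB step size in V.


Step 1 — number of quantization levels:
L = 2^N = 2^10 = 1024

Step 2 — LSB step size:
delta = Vfs / L
      = 4.24 / 1024
      = 0.00414063 V

Levels = 1024; step size = 0.00414063 V


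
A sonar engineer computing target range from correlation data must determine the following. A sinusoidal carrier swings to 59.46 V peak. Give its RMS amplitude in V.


RMS voltage for a sinusoidal waveform:
V_rms = V_peak / sqrt(2)
      = 59.46 / 1.414214
      = 42.045 V

42.045 V


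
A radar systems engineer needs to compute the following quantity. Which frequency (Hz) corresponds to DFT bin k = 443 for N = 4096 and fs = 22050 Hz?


Frequency of DFT bin k:
f_k = k * fs / N
    = 443 * 22050 / 4096
    = 9768150 / 4096
    = 2384.802 Hz

2384.802 Hz
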